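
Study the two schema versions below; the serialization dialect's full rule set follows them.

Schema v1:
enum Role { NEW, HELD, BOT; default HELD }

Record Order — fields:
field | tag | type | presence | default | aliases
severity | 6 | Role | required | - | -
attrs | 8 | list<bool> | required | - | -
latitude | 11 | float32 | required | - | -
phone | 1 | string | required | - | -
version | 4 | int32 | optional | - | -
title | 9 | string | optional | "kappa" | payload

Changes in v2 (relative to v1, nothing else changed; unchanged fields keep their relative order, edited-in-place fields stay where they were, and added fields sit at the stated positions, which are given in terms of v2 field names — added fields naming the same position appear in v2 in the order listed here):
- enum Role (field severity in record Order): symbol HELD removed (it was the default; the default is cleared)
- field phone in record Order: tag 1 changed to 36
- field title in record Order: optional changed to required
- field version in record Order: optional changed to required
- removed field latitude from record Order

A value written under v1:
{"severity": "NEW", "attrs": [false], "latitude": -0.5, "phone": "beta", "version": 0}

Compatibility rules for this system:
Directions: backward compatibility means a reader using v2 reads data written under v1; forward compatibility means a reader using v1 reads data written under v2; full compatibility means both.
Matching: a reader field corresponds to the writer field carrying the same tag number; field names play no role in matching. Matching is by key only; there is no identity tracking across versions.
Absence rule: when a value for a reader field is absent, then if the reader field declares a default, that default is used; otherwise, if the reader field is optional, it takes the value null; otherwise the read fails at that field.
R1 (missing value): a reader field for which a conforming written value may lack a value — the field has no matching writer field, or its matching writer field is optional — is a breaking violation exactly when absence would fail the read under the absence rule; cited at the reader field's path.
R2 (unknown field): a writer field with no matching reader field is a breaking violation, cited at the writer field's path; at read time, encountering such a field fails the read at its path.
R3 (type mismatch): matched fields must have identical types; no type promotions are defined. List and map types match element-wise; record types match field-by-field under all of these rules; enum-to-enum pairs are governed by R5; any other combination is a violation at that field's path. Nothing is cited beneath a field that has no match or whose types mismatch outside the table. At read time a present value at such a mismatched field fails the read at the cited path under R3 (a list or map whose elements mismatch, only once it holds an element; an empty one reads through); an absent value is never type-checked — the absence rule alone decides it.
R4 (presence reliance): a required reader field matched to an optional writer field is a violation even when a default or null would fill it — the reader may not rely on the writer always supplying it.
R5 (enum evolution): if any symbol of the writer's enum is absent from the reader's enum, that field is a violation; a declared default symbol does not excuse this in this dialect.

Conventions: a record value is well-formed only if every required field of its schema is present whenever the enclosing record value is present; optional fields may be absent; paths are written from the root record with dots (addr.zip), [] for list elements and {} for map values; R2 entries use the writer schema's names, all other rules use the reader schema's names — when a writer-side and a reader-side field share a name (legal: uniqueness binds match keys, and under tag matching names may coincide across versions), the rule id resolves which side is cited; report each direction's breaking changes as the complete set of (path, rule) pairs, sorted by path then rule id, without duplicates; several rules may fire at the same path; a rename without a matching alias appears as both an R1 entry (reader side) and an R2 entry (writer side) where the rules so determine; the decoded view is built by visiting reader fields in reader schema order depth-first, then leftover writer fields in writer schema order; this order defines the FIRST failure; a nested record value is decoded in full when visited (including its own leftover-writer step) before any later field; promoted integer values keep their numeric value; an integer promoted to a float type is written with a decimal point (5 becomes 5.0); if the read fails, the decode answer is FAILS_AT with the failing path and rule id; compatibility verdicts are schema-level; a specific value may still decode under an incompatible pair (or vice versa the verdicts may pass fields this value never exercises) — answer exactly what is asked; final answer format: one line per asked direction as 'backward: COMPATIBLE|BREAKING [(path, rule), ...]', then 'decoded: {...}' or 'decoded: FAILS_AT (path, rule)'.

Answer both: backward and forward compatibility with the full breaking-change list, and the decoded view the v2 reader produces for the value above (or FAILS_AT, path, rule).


backward: BREAKING [(latitude, R2), (phone, R1), (phone, R2), (severity, R5), (title, R4), (version, R1), (version, R4)]; forward: BREAKING [(latitude, R1), (phone, R1), (phone, R2)]; decoded: FAILS_AT (phone, R1)

in Order below, arrows point writer -> reader
checking backward for Order: reader v2 against writer v1:
  severity: Role -> Role, writer required; from severity
  attrs: list<bool> -> list<bool>, writer required; from attrs
  no writer field matches reader phone
  version: int32 -> int32, writer optional; from version
  title: string -> string, writer optional; from title
  latitude (writer side), unknown to reader
  phone (writer side), unknown to reader
  violation R2 at latitude
  violation R1 at phone
  violation R2 at phone
  violation R5 at severity
  violation R4 at title
  violation R1 at version
  violation R4 at version
  => backward: BREAKING (7)
checking forward for Order: reader v1 against writer v2:
  severity: Role -> Role, writer required; from severity
  attrs: list<bool> -> list<bool>, writer required; from attrs
  no writer field matches reader latitude
  no writer field matches reader phone
  version: int32 -> int32, writer required; from version
  title: string -> string, writer required; from title
  phone (writer side), unknown to reader
  violation R1 at latitude
  violation R1 at phone
  violation R2 at phone
  => forward: BREAKING (3)
decoding the Order value with the v2 reader:
  severity := "NEW"
  attrs := [false]
  read fails at phone under R1 (no fill)
  => FAILS_AT (phone, R1)


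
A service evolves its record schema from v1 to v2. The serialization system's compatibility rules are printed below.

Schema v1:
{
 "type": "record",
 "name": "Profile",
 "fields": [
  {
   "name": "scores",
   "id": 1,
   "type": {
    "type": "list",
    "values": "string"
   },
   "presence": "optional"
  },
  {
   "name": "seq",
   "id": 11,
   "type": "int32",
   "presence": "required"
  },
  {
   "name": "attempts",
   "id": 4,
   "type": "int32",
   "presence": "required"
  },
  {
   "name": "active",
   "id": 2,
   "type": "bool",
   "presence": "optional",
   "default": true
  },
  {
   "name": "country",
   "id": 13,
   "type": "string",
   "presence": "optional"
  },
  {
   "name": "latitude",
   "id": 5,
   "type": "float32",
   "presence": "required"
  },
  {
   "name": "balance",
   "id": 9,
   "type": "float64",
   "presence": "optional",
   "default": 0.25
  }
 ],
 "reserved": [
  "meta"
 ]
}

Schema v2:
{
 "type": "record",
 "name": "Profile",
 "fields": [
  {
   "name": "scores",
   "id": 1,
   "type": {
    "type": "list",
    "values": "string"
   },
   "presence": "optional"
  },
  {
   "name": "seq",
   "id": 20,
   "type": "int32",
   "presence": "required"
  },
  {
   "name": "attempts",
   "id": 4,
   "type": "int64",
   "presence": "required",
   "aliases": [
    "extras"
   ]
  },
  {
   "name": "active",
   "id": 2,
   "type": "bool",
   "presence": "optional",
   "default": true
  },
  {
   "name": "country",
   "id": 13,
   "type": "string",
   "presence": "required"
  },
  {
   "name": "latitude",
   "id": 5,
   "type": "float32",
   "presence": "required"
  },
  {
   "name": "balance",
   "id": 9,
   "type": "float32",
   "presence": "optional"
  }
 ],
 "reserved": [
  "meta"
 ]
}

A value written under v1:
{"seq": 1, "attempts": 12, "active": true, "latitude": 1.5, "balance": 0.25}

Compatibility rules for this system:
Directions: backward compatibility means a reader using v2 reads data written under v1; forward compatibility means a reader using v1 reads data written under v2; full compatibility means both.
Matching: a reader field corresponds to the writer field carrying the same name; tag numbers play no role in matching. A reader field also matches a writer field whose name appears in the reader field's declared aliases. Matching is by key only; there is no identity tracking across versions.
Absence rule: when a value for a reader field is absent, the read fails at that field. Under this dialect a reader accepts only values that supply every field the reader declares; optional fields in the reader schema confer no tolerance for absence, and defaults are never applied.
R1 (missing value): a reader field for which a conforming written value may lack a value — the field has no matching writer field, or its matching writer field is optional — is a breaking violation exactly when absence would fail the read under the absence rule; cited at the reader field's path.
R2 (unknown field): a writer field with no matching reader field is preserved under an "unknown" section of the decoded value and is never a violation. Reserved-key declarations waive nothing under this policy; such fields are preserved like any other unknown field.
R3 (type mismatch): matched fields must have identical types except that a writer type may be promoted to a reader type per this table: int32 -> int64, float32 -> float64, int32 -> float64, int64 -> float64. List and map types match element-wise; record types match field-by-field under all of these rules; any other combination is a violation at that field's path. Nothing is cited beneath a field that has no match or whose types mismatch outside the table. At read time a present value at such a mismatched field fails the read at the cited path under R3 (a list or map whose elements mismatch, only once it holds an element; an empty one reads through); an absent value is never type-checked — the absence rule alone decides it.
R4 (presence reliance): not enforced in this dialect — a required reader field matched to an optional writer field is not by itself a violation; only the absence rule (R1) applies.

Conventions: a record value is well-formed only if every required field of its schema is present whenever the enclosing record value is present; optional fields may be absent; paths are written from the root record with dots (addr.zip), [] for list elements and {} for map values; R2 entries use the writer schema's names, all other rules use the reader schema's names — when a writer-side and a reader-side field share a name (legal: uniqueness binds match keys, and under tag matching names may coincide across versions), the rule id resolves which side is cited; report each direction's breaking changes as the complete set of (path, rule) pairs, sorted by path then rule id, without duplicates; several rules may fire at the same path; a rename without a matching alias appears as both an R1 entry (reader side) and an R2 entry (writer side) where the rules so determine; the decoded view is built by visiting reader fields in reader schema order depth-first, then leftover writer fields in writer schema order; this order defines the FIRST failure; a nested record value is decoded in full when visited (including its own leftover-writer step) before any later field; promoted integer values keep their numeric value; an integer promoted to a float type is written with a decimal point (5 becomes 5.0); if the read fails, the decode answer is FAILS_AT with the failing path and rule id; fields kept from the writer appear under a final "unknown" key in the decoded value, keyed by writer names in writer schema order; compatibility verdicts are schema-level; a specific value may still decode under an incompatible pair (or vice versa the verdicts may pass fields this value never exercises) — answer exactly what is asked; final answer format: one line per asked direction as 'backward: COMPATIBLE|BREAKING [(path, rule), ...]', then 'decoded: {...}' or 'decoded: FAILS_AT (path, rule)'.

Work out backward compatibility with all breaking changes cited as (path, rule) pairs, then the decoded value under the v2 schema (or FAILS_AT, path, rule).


each type pair in Profile: writer, then reader
checking backward for Profile: reader v2 against writer v1:
  scores <- scores (list<string> -> list<string>, writer optional)
  seq <- seq (int32 -> int32, writer required)
  attempts <- attempts (int32 -> int64, writer required)
  active <- active (bool -> bool, writer optional)
  country <- country (string -> string, writer optional)
  latitude <- latitude (float32 -> float32, writer required)
  balance <- balance (float64 -> float32, writer optional)
  R1 fires at active
  R1 fires at balance
  R3 fires at balance
  R1 fires at country
  R1 fires at scores
  => backward verdict for Profile: BREAKING, 5 violation(s)
decoding the Profile value with the v2 reader:
  read fails at scores under R1 (no fill)
  => FAILS_AT (scores, R1)
ruling out the remaining Profile differences:
  field attempts in record Profile: type int32 changed to int64 -> fires only in the forward direction of Profile, which is not asked here
  field country in record Profile: optional changed to required -> fires only in the forward direction of Profile, which is not asked here
  field seq in record Profile: tag 11 changed to 20 -> triggers nothing under Profile's printed rules — same verdict

backward: BREAKING [(active, R1), (balance, R1), (balance, R3), (country, R1), (scores, R1)]; decoded: FAILS_AT (scores, R1)


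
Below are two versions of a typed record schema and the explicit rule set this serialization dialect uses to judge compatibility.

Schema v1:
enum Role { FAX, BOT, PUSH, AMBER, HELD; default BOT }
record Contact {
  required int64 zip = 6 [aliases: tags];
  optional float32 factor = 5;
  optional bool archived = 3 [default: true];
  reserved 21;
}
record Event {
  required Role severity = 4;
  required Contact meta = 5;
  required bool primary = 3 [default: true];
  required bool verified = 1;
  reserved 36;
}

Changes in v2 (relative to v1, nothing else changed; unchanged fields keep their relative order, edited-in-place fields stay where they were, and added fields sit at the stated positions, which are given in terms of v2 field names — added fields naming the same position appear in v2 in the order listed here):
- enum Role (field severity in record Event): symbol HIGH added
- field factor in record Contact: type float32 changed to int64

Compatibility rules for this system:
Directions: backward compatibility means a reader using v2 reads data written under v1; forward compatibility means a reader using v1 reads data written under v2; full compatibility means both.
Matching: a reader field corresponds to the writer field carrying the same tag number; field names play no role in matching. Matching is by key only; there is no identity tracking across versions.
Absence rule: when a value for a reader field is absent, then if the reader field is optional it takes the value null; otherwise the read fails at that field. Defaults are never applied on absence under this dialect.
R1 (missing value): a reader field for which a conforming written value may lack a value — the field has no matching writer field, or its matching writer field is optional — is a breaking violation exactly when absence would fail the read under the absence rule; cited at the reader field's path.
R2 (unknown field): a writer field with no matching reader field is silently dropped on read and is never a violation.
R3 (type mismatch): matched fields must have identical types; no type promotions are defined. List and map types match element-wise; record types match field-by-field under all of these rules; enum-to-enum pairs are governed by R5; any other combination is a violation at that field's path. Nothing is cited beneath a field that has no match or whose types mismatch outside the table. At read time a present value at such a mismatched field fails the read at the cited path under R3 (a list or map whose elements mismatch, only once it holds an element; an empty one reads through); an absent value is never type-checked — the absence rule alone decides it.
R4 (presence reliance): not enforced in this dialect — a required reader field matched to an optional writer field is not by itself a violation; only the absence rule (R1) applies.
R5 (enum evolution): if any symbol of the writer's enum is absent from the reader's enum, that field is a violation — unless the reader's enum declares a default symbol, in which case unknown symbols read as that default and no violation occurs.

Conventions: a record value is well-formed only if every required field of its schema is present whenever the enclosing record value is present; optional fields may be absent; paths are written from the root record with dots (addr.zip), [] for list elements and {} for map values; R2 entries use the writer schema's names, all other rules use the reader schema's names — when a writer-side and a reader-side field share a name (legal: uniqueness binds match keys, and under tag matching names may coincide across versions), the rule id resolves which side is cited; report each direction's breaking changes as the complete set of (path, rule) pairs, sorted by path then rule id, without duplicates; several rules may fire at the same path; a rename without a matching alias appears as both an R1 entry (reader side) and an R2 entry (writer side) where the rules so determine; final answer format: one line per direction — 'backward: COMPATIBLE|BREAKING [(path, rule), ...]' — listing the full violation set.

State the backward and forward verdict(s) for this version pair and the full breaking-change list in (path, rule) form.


backward: BREAKING [(meta.factor, R3)]; forward: BREAKING [(meta.factor, R3)]

the writer's type comes first in each Event pair
backward on Event — v2 reading data written by v1:
  Role -> Role, writer required: severity aligns to severity
  Contact -> Contact, writer required: meta aligns to meta
  bool -> bool, writer required: primary aligns to primary
  bool -> bool, writer required: verified aligns to verified
  int64 -> int64, writer required: meta.zip aligns to meta.zip
  float32 -> int64, writer optional: meta.factor aligns to meta.factor
  bool -> bool, writer optional: meta.archived aligns to meta.archived
  breaking: (meta.factor, R3)
  => backward: BREAKING (1)
forward on Event — v1 reading data written by v2:
  Role -> Role, writer required: severity aligns to severity
  Contact -> Contact, writer required: meta aligns to meta
  bool -> bool, writer required: primary aligns to primary
  bool -> bool, writer required: verified aligns to verified
  int64 -> int64, writer required: meta.zip aligns to meta.zip
  int64 -> float32, writer optional: meta.factor aligns to meta.factor
  bool -> bool, writer optional: meta.archived aligns to meta.archived
  breaking: (meta.factor, R3)
  => forward: BREAKING (1)


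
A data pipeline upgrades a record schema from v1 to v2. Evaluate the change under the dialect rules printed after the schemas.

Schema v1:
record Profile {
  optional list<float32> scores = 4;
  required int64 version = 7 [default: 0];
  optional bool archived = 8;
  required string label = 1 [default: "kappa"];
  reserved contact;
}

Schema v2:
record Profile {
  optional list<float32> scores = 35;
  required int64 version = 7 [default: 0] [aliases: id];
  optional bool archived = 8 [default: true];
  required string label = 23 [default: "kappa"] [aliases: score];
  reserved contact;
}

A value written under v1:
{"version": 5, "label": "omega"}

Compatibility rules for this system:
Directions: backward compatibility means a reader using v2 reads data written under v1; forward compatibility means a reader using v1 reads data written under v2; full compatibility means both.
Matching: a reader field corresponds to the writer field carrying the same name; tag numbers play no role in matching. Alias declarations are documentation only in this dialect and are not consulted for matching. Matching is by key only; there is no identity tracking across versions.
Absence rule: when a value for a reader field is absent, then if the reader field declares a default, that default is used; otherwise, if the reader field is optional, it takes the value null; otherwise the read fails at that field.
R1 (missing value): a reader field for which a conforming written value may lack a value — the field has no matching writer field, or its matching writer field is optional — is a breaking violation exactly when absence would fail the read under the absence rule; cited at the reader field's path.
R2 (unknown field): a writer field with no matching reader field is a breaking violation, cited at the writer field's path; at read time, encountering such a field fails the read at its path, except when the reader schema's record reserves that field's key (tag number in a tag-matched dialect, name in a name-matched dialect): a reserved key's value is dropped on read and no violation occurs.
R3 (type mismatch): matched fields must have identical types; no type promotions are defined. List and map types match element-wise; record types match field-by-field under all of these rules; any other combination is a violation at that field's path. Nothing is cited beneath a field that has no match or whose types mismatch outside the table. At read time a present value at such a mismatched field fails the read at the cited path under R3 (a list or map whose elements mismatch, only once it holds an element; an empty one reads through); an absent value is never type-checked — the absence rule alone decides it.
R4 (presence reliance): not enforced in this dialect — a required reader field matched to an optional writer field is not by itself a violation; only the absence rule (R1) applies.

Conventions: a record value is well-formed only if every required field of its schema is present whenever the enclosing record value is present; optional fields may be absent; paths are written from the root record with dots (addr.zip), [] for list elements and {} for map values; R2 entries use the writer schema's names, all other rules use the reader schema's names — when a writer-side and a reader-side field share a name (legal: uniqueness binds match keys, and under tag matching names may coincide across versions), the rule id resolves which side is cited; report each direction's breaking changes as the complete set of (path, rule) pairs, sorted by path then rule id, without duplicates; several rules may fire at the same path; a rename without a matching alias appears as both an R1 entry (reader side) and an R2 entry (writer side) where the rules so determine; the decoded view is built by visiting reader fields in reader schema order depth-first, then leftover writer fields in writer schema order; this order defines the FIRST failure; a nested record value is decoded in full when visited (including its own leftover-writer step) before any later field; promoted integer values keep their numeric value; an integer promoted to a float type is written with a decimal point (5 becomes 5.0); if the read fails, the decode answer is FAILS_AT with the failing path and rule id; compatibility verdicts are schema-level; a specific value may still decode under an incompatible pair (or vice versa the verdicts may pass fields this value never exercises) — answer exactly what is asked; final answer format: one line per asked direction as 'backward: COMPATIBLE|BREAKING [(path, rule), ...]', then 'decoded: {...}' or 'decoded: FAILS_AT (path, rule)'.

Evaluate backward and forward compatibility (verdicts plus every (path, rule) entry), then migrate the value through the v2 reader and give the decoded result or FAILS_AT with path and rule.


backward: COMPATIBLE []; forward: COMPATIBLE []; decoded: {"scores": null, "version": 5, "archived": true, "label": "omega"}

arrows below run writer -> reader for Profile
checking backward for Profile: reader v2 against writer v1:
  writer optional, list<float32> -> list<float32>: reader scores maps from writer scores
  writer required, int64 -> int64: reader version maps from writer version
  writer optional, bool -> bool: reader archived maps from writer archived
  writer required, string -> string: reader label maps from writer label
  => backward verdict for Profile: COMPATIBLE, no violations
checking forward for Profile: reader v1 against writer v2:
  writer optional, list<float32> -> list<float32>: reader scores maps from writer scores
  writer required, int64 -> int64: reader version maps from writer version
  writer optional, bool -> bool: reader archived maps from writer archived
  writer required, string -> string: reader label maps from writer label
  => forward verdict for Profile: COMPATIBLE, no violations
decode (reader v2):
  scores := null (absent, optional -> null)
  version := 5
  archived := true (absent -> default)
  label := "omega"
  => decoded: {"scores": null, "version": 5, "archived": true, "label": "omega"}


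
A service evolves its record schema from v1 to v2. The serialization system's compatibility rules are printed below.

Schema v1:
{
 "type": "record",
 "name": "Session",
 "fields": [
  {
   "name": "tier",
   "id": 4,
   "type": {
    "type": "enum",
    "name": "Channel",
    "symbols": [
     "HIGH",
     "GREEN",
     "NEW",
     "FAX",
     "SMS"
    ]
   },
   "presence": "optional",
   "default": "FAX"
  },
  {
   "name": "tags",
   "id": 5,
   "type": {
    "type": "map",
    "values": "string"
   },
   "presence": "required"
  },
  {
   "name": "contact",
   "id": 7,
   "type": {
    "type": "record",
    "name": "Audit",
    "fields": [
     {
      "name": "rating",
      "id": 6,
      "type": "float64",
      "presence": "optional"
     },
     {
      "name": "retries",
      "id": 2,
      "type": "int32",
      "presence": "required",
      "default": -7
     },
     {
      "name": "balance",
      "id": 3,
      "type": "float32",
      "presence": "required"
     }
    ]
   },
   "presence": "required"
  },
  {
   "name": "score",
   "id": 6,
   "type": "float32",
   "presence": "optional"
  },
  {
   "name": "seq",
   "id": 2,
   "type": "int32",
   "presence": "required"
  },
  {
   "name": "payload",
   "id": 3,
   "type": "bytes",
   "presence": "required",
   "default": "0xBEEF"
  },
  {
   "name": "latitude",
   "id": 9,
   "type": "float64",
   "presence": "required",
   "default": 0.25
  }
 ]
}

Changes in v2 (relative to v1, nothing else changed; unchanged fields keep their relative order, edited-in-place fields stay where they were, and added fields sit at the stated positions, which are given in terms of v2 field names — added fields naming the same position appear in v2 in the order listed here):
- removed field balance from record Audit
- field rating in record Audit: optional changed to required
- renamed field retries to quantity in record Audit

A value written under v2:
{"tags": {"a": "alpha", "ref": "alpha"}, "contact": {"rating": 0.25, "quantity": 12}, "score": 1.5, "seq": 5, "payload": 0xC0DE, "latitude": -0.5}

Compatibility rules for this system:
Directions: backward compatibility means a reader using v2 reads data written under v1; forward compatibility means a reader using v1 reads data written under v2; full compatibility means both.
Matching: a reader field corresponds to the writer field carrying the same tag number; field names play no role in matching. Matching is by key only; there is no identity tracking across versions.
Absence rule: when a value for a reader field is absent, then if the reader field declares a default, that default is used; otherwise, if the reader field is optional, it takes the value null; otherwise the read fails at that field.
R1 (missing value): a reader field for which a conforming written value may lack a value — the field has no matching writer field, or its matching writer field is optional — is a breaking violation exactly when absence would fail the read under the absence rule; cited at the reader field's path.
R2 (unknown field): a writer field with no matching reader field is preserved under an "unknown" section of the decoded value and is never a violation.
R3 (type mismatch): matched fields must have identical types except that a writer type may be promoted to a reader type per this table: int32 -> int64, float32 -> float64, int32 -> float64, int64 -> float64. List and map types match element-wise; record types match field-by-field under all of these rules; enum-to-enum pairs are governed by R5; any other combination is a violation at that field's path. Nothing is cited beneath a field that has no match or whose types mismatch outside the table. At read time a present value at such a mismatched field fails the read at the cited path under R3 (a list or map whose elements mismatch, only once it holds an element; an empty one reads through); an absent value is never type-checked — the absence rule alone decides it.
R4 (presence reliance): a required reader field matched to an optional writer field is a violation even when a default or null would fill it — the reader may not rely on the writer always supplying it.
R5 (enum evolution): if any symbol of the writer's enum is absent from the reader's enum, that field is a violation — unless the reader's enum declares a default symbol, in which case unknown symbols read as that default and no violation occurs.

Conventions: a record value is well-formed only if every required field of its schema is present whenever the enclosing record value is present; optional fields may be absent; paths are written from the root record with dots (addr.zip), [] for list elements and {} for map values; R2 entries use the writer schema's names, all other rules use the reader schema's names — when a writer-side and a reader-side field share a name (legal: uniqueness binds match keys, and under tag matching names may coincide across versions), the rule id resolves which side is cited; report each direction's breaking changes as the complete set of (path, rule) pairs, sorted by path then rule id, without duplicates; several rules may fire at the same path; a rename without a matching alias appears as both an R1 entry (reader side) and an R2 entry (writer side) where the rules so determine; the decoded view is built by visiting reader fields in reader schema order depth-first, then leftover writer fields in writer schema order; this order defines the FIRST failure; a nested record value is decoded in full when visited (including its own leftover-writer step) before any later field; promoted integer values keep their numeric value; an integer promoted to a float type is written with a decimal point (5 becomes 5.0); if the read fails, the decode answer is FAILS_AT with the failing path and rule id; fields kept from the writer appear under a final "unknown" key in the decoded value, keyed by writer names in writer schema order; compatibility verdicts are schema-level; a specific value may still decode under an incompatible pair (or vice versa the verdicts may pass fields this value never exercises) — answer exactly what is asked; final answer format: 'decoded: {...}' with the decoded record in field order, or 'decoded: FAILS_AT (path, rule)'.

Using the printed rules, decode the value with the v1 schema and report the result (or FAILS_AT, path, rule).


arrows below run writer -> reader for Session
migrating the Session value to v1:
  tier := "FAX" (missing; default applied)
  tags := {"a": "alpha", "ref": "alpha"}
  contact.rating := 0.25
  contact.retries := 12 (from writer quantity)
  read fails at contact.balance under R1 (no fill)
  => FAILS_AT (contact.balance, R1)
diffs on Session not affecting the asked answer:
  field rating in record Audit: optional changed to required -> shifts the Session verdicts, not this decode
  renamed field retries to quantity in record Audit -> no rule fires on it and the decoded Session view is identical with or without it

decoded: FAILS_AT (contact.balance, R1)


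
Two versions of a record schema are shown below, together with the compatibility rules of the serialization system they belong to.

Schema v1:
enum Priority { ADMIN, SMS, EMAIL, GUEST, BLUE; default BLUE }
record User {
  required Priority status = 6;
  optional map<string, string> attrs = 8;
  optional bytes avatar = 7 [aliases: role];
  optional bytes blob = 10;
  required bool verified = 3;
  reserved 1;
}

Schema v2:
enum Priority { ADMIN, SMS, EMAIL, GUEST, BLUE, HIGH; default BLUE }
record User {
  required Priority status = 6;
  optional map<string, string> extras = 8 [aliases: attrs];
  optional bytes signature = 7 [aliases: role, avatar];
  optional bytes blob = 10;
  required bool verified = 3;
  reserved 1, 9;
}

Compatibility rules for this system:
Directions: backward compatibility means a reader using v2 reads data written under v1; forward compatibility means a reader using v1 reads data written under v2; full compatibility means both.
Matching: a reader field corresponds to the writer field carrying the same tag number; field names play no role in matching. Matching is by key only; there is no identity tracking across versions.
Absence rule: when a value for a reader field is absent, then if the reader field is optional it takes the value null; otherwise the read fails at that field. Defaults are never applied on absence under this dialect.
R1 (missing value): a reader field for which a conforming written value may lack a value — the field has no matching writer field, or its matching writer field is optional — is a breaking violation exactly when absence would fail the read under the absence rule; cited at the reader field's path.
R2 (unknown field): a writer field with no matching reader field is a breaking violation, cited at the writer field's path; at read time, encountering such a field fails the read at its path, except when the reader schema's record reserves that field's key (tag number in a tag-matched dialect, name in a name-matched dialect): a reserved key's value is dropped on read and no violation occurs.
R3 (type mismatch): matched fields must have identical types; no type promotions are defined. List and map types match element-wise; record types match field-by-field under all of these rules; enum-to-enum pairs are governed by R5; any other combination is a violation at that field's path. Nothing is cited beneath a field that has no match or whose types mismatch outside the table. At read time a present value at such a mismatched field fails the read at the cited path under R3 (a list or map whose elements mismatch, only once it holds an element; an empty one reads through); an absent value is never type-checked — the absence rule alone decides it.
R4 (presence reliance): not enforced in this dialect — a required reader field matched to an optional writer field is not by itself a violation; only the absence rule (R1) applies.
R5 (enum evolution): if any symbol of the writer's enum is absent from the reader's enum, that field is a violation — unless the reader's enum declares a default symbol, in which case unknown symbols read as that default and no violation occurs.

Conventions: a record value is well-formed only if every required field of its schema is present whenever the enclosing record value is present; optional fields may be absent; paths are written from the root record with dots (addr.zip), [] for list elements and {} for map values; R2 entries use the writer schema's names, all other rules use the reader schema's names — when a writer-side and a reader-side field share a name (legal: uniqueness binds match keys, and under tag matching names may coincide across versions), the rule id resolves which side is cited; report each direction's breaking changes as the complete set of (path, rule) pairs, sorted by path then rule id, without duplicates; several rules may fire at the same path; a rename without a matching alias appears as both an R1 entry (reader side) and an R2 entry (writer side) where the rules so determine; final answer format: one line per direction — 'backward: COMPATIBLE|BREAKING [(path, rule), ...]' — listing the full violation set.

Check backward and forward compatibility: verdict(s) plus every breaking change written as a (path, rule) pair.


the writer's type comes first in each User pair
backward for User (reader v2, writer v1):
  status: paired with writer status (Priority -> Priority; writer required)
  extras: paired with writer attrs (map<string, string> -> map<string, string>; writer optional)
  signature: paired with writer avatar (bytes -> bytes; writer optional)
  blob: paired with writer blob (bytes -> bytes; writer optional)
  verified: paired with writer verified (bool -> bool; writer required)
  nothing fires on User: backward is COMPATIBLE
forward for User (reader v1, writer v2):
  status: paired with writer status (Priority -> Priority; writer required)
  attrs: paired with writer extras (map<string, string> -> map<string, string>; writer optional)
  avatar: paired with writer signature (bytes -> bytes; writer optional)
  blob: paired with writer blob (bytes -> bytes; writer optional)
  verified: paired with writer verified (bool -> bool; writer required)
  nothing fires on User: forward is COMPATIBLE

backward: COMPATIBLE []; forward: COMPATIBLE []


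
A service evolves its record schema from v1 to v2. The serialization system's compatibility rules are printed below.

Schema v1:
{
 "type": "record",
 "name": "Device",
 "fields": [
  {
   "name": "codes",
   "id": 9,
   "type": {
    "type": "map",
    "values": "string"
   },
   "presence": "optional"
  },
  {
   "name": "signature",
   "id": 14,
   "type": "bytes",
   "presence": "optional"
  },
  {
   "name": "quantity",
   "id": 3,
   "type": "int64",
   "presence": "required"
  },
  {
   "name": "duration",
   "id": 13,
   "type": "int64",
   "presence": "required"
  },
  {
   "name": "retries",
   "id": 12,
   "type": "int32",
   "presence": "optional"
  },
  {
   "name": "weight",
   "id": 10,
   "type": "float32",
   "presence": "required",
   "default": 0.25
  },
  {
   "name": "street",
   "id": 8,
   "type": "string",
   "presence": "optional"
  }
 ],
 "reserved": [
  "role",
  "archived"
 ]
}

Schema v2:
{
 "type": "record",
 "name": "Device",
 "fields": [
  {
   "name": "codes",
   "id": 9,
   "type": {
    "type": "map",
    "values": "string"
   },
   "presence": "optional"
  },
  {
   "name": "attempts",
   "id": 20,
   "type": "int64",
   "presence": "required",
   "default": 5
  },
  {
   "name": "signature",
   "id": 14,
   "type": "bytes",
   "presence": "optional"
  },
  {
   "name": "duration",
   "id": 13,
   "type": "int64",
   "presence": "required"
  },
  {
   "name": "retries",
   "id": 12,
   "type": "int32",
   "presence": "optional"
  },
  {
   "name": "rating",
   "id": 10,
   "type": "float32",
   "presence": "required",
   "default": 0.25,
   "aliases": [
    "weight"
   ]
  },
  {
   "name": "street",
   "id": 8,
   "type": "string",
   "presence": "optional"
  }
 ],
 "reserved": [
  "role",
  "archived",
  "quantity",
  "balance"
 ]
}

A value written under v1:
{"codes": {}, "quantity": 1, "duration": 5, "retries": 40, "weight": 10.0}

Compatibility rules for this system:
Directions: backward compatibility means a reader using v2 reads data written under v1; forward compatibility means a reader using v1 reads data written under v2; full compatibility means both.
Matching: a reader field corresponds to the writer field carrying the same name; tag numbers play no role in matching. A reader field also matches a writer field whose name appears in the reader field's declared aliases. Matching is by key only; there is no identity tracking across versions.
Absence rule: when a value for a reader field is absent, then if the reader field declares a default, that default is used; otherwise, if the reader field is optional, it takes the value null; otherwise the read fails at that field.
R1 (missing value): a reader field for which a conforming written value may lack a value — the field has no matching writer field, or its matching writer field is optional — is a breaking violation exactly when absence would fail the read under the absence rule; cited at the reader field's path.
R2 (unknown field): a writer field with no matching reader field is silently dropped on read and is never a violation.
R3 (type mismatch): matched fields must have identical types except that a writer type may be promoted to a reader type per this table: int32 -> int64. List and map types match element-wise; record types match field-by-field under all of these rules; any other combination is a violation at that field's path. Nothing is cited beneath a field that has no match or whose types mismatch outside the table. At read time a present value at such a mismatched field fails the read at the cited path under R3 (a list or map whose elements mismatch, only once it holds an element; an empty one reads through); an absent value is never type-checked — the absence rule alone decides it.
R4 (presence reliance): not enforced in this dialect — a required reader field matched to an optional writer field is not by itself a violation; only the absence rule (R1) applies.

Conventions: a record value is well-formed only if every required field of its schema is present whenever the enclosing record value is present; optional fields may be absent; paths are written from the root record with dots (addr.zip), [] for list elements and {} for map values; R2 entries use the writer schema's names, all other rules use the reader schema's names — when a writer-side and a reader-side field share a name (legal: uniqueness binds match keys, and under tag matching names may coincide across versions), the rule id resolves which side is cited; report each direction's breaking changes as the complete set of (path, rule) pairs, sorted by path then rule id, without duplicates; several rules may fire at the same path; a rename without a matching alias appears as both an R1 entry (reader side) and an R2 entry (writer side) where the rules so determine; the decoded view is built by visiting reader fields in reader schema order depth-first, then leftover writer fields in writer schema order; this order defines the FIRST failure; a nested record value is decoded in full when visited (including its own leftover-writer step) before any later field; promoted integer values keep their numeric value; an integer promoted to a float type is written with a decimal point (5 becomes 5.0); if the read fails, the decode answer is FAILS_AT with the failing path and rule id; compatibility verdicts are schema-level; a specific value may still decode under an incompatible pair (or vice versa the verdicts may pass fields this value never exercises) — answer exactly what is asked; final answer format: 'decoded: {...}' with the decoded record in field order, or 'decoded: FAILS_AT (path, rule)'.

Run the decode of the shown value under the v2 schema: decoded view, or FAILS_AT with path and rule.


decoded: {"codes": {}, "attempts": 5, "signature": null, "duration": 5, "retries": 40, "rating": 10.0, "street": null}

in Device below, arrows point writer -> reader
migrating the Device value to v2:
  codes := {}
  attempts := 5 (no value, default fills)
  signature := null (not supplied -> null)
  duration := 5
  retries := 40
  rating := 10.0 (from writer weight)
  street := null (not supplied -> null)
  writer quantity: unmatched, discarded
  => decoded: {"codes": {}, "attempts": 5, "signature": null, "duration": 5, "retries": 40, "rating": 10.0, "street": null}
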